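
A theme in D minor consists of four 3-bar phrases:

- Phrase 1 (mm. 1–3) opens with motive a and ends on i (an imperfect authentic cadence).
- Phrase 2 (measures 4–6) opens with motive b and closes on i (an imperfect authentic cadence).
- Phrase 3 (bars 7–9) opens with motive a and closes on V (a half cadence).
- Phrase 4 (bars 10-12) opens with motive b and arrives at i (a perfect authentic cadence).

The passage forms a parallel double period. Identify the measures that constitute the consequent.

In a double period the four phrases pair into a large antecedent (phrases 1–2, ending imperfect authentic cadence) and a large consequent (phrases 3–4, ending perfect authentic cadence). The consequent spans mm. 7–12.

measures 7–12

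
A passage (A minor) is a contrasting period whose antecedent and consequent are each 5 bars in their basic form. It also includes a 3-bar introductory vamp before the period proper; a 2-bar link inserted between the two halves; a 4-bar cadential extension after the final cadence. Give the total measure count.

Basic contrasting period: 5 + 5 = 10 bars.
10 (basic form) + 3 (introduction) + 2 (link) + 4 (cadential extension) = 19.

19 measures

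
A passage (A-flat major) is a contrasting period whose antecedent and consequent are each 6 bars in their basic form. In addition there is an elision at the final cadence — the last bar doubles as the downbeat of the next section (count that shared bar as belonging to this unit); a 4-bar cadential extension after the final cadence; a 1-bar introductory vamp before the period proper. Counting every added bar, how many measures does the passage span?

17 measures

Basic contrasting period: 6 + 6 = 12 bars.
12 (basic form) + 4 (cadential extension) + 1 (introduction) = 17.
The elision shares a bar with the next section but does not change this unit's count.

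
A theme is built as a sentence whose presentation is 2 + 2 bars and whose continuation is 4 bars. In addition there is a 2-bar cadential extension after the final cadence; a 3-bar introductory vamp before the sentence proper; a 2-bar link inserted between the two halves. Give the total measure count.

Basic sentence: 2 + 2 + 4 = 8 bars.
8 (basic form) + 2 (cadential extension) + 3 (introduction) + 2 (link) = 15.

15 measures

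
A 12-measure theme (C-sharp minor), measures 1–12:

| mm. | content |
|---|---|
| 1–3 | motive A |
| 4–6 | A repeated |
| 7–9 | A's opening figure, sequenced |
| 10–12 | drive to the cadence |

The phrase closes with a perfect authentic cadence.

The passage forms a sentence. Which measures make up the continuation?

measures 7–12

After the presentation (mm. 1-6), the continuation covers the fragmentation through the cadence: bars 7-12.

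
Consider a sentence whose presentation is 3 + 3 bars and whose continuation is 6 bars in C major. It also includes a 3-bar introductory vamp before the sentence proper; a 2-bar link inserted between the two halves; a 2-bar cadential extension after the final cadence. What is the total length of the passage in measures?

Basic sentence: 3 + 3 + 6 = 12 bars.
12 (basic form) + 3 (introduction) + 2 (link) + 2 (cadential extension) = 19.

19 measures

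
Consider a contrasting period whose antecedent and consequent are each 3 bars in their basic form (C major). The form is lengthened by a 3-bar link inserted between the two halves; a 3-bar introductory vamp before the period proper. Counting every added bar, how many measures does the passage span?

Basic contrasting period: 3 + 3 = 6 bars.
6 (basic form) + 3 (link) + 3 (introduction) = 12.

12 measures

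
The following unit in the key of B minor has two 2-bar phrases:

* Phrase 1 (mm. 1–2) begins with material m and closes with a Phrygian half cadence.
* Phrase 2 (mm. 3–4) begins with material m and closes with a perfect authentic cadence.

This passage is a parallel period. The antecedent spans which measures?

measures 1–2

The antecedent is the phrase ending with the weaker cadence (Phrygian half cadence, phrase 1) and the consequent the one ending more conclusively (perfect authentic cadence, phrase 2); the antecedent is mm. 1–2.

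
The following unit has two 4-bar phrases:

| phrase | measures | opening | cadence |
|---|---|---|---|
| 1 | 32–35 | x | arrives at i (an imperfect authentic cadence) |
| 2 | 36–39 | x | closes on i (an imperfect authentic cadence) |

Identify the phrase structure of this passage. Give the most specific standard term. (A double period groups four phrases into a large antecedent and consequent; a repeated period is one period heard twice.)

repeated phrase

Both phrases have the same opening (x) and the same cadence (imperfect authentic cadence): the second is a restatement, not a consequent, so this is a repeated phrase rather than a period.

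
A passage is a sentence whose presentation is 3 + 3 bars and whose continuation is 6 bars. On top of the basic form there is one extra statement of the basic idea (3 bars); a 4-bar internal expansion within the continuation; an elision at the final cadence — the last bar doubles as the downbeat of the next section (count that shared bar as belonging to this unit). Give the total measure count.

19 measures

Basic sentence: 3 + 3 + 6 = 12 bars.
12 (basic form) + 3 (extra statement) + 4 (internal expansion) = 19.
The elision shares a bar with the next section but does not change this unit's count.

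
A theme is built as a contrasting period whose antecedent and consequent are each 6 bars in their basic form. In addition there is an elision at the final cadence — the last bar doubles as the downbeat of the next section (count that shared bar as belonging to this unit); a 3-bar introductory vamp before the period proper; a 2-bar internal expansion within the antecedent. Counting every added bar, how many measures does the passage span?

Basic contrasting period: 6 + 6 = 12 bars.
12 (basic form) + 3 (introduction) + 2 (internal expansion) = 17.
The elision shares a bar with the next section but does not change this unit's count.

17 measures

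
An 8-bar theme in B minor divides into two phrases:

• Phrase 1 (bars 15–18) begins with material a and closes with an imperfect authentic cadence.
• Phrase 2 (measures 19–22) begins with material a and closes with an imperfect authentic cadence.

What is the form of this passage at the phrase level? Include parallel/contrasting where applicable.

Both phrases have the same opening (a) and the same cadence (imperfect authentic cadence): the second is a restatement, not a consequent, so this is a repeated phrase rather than a period.

repeated phrase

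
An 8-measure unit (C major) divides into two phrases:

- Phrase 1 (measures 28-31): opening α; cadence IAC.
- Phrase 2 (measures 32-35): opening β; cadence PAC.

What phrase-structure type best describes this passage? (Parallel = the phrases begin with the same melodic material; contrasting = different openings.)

Phrase 1 ends with an imperfect authentic cadence (weaker) and phrase 2 with a perfect authentic cadence (stronger): antecedent + consequent = a period.
The two phrases open with different material (α / β), so the period is contrasting.

contrasting period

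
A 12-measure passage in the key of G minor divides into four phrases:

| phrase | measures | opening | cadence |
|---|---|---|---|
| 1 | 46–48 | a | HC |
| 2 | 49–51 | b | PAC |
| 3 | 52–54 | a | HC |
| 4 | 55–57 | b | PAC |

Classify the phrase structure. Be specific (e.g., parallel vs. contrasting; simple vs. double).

The cadence pattern HC–PAC–HC–PAC is weak–strong twice, and phrases 3–4 restate phrases 1–2: a period heard twice, not a double period (which would end weakly at phrase 2).

repeated period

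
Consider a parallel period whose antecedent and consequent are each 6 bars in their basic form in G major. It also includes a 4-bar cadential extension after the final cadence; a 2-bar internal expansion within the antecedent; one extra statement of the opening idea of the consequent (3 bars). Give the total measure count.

Basic parallel period: 6 + 6 = 12 bars.
12 (basic form) + 4 (cadential extension) + 2 (internal expansion) + 3 (extra statement) = 21.

21 measures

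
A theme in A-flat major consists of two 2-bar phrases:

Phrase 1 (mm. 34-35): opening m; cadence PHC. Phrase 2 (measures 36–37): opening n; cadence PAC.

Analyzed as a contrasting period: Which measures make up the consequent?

measures 36–37

The antecedent is the phrase ending with the weaker cadence (Phrygian half cadence, phrase 1) and the consequent the one ending more conclusively (perfect authentic cadence, phrase 2); the consequent is mm. 36–37.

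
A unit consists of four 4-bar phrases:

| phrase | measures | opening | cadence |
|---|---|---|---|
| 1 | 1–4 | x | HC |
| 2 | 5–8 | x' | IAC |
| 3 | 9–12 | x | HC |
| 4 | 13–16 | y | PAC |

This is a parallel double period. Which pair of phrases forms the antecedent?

phrases 1 and 2

In a double period the first pair of phrases (ending imperfect authentic cadence) is the large antecedent and the second pair (ending perfect authentic cadence) is the large consequent; the antecedent is phrases 1 and 2.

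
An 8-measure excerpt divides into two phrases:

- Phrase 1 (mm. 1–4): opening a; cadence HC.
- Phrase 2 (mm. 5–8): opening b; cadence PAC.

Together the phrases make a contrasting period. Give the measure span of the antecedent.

The phrase ending with the weaker cadence (half cadence) is the antecedent; the one ending more conclusively (perfect authentic cadence) is the consequent. The antecedent is measures 1–4.

measures 1–4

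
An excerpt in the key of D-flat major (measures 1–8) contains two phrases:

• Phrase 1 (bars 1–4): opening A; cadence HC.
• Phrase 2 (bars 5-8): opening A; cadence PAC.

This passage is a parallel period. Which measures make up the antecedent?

measures 1–4

The antecedent is the phrase ending with the weaker cadence (half cadence, phrase 1) and the consequent the one ending more conclusively (perfect authentic cadence, phrase 2); the antecedent is measures 1-4.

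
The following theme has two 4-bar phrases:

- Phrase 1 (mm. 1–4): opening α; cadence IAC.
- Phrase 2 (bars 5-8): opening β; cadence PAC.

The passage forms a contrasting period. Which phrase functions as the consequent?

phrase 2

The phrase ending with the weaker cadence (imperfect authentic cadence) is the antecedent; the one ending more conclusively (perfect authentic cadence) is the consequent. The consequent is phrase 2.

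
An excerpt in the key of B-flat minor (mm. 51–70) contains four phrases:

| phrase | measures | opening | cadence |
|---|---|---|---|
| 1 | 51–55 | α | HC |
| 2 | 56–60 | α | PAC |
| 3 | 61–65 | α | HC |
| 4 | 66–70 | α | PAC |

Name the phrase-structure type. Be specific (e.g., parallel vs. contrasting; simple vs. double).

repeated period

The cadence pattern HC–PAC–HC–PAC is weak–strong twice, and phrases 3–4 restate phrases 1–2: a period heard twice, not a double period (which would end weakly at phrase 2).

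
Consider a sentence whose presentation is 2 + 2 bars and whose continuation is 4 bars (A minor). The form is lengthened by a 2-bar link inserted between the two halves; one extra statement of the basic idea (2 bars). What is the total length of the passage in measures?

Basic sentence: 2 + 2 + 4 = 8 bars.
8 (basic form) + 2 (link) + 2 (extra statement) = 12.

12 measures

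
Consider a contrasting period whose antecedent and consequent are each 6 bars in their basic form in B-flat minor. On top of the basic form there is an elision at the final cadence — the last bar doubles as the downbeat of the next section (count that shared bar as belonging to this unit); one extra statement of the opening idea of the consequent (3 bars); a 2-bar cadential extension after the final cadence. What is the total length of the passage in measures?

Basic contrasting period: 6 + 6 = 12 bars.
12 (basic form) + 3 (extra statement) + 2 (cadential extension) = 17.
The elision shares a bar with the next section but does not change this unit's count.

17 measures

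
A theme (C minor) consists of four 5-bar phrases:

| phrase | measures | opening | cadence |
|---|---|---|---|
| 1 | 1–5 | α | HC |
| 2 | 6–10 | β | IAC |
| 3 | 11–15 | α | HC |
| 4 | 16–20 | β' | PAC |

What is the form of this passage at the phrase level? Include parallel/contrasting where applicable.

Four phrases in two halves: the first half (mm. 1–10) ends with an imperfect authentic cadence, the second (mm. 11–20) with a perfect authentic cadence — a large antecedent–consequent pair, i.e. a double period.
Phrase 3 begins with the same material as phrase 1, making it parallel.

parallel double period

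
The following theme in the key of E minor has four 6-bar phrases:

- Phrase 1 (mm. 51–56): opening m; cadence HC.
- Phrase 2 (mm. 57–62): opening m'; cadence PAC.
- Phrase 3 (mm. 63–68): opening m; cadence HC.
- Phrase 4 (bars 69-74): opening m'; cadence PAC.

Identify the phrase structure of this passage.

repeated period

The cadence pattern HC–PAC–HC–PAC is weak–strong twice, and phrases 3–4 restate phrases 1–2: a period heard twice, not a double period (which would end weakly at phrase 2).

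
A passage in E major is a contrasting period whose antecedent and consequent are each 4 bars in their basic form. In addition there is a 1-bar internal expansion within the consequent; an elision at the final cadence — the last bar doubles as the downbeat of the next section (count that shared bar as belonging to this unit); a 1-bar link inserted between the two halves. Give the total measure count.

10 measures

Basic contrasting period: 4 + 4 = 8 bars.
8 (basic form) + 1 (internal expansion) + 1 (link) = 10.
The elision shares a bar with the next section but does not change this unit's count.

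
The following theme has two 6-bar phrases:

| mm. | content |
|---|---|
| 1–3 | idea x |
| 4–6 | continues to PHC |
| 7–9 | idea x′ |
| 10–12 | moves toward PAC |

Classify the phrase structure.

parallel period

Phrase 1 ends with a Phrygian half cadence (weaker) and phrase 2 with a perfect authentic cadence (stronger): antecedent + consequent = a period.
The two phrases open with the same material (x / x′), so the period is parallel.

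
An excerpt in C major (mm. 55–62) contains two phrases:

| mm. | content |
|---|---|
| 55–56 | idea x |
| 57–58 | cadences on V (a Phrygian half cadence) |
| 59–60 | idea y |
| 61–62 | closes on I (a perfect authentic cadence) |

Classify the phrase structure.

contrasting period

Phrase 1 ends with a Phrygian half cadence (weaker) and phrase 2 with a perfect authentic cadence (stronger): antecedent + consequent = a period.
The two phrases open with different material (x / y), so the period is contrasting.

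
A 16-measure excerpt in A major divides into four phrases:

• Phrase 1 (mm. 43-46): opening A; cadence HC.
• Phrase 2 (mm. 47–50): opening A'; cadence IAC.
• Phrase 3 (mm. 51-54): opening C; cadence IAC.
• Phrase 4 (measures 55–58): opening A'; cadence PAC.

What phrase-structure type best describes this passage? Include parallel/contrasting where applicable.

contrasting double period

Four phrases in two halves: the first half (mm. 43–50) ends with an imperfect authentic cadence, the second (measures 51-58) with a perfect authentic cadence — a large antecedent–consequent pair, i.e. a double period.
Phrase 3 begins with different material from phrase 1, making it contrasting.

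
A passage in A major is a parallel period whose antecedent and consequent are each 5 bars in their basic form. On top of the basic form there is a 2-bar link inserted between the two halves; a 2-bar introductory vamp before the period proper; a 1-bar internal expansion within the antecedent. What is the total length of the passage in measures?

Basic parallel period: 5 + 5 = 10 bars.
10 (basic form) + 2 (link) + 2 (introduction) + 1 (internal expansion) = 15.

15 measures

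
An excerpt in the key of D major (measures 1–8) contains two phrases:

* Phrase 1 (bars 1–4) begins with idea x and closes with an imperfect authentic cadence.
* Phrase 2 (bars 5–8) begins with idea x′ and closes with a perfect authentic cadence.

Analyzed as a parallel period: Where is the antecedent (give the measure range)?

measures 1–4

The antecedent is the phrase ending with the weaker cadence (imperfect authentic cadence, phrase 1) and the consequent the one ending more conclusively (perfect authentic cadence, phrase 2); the antecedent is bars 1–4.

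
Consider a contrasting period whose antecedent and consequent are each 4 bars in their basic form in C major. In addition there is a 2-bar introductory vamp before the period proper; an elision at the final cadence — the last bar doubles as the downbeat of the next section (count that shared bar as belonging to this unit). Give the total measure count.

Basic contrasting period: 4 + 4 = 8 bars.
8 (basic form) + 2 (introduction) = 10.
The elision shares a bar with the next section but does not change this unit's count.

10 measures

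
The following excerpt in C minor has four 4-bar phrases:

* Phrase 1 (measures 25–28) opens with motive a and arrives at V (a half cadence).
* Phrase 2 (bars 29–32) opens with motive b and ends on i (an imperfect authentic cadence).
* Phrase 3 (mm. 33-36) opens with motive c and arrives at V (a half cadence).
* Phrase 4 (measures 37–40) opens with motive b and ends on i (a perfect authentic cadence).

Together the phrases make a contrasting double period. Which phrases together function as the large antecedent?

phrases 1 and 2

In a double period the first pair of phrases (ending imperfect authentic cadence) is the large antecedent and the second pair (ending perfect authentic cadence) is the large consequent; the antecedent is phrases 1 and 2.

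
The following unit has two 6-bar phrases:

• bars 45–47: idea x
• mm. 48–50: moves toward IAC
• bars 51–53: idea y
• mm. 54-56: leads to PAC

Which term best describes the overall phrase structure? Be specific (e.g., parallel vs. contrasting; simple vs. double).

Phrase 1 ends with an imperfect authentic cadence (weaker) and phrase 2 with a perfect authentic cadence (stronger): antecedent + consequent = a period.
The two phrases open with different material (x / y), so the period is contrasting.

contrasting period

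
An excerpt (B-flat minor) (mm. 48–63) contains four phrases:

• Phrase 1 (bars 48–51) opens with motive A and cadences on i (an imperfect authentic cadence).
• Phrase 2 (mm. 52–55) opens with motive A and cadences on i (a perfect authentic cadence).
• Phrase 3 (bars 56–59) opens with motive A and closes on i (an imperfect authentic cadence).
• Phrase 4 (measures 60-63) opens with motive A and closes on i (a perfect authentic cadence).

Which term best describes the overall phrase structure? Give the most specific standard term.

The cadence pattern IAC–PAC–IAC–PAC is weak–strong twice, and phrases 3–4 restate phrases 1–2: a period heard twice, not a double period (which would end weakly at phrase 2).

repeated period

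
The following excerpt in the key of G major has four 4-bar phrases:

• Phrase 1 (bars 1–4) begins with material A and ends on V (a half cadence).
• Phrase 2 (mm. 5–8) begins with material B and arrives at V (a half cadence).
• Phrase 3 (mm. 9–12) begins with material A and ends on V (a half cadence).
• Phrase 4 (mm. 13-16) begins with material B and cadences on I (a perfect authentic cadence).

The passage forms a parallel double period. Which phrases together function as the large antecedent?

In a double period the first pair of phrases (ending half cadence) is the large antecedent and the second pair (ending perfect authentic cadence) is the large consequent; the antecedent is phrases 1 and 2.

phrases 1 and 2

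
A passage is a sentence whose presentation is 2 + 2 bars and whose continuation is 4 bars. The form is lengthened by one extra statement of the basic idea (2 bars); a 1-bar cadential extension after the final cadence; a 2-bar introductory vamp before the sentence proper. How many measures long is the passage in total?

13 measures

Basic sentence: 2 + 2 + 4 = 8 bars.
8 (basic form) + 2 (extra statement) + 1 (cadential extension) + 2 (introduction) = 13.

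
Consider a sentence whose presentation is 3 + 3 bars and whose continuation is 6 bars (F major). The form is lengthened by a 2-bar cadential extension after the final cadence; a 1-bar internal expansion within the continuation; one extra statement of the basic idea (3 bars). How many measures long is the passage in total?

18 measures

Basic sentence: 3 + 3 + 6 = 12 bars.
12 (basic form) + 2 (cadential extension) + 1 (internal expansion) + 3 (extra statement) = 18.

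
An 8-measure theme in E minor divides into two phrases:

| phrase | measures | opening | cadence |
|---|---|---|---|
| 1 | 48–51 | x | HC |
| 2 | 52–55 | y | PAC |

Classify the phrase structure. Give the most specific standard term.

Phrase 1 ends with a half cadence (weaker) and phrase 2 with a perfect authentic cadence (stronger): antecedent + consequent = a period.
The two phrases open with different material (x / y), so the period is contrasting.

contrasting period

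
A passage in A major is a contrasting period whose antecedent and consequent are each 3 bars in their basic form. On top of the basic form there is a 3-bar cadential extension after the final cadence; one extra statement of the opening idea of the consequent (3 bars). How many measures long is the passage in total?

12 measures

Basic contrasting period: 3 + 3 = 6 bars.
6 (basic form) + 3 (cadential extension) + 3 (extra statement) = 12.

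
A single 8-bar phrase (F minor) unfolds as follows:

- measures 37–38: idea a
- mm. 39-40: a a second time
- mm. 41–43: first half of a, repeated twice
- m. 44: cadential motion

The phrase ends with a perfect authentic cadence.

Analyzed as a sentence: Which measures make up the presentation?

measures 37–40

The presentation of a sentence is the basic idea (mm. 37–38) plus its repetition (measures 39-40); the presentation is therefore mm. 37–40.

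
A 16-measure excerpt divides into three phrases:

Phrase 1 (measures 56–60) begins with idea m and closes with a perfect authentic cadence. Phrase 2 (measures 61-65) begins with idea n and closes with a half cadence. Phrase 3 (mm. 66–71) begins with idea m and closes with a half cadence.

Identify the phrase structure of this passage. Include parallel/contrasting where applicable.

The final phrase closes with a half cadence, which is not stronger than the preceding half cadence; the 3 phrases lack an overall antecedent–consequent design and so form a phrase group.

phrase group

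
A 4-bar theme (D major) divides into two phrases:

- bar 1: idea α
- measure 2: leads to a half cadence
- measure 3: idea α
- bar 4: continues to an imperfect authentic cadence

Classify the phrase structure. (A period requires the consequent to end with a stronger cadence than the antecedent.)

parallel period

Phrase 1 ends with a half cadence (weaker) and phrase 2 with an imperfect authentic cadence (stronger): antecedent + consequent = a period.
The two phrases open with the same material (α / α), so the period is parallel.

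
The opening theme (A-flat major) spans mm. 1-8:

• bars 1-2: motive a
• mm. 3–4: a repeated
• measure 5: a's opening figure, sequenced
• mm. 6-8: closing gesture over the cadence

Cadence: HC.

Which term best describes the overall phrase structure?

sentence

Basic idea (mm. 1–2) + its repetition (measures 3–4) form the presentation; fragmentation and cadence (mm. 5-8) form the continuation — the 8-bar whole is a sentence.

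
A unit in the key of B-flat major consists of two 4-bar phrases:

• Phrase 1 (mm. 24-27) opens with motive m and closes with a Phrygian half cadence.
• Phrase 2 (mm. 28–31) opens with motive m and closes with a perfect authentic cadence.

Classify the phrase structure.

parallel period

Phrase 1 ends with a Phrygian half cadence (weaker) and phrase 2 with a perfect authentic cadence (stronger): antecedent + consequent = a period.
The two phrases open with the same material (m / m), so the period is parallel.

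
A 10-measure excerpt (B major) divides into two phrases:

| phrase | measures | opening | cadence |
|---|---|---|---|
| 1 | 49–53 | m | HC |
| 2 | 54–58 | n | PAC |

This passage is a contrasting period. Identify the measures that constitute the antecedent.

The antecedent is the phrase ending with the weaker cadence (half cadence, phrase 1) and the consequent the one ending more conclusively (perfect authentic cadence, phrase 2); the antecedent is bars 49–53.

measures 49–53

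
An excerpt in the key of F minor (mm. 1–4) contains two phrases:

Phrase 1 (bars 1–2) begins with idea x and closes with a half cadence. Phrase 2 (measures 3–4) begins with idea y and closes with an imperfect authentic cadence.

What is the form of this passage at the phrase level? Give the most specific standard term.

Phrase 1 ends with a half cadence (weaker) and phrase 2 with an imperfect authentic cadence (stronger): antecedent + consequent = a period.
The two phrases open with different material (x / y), so the period is contrasting.

contrasting period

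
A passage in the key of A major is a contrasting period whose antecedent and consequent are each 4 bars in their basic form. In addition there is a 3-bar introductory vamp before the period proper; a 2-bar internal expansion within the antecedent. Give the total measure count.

13 measures

Basic contrasting period: 4 + 4 = 8 bars.
8 (basic form) + 3 (introduction) + 2 (internal expansion) = 13.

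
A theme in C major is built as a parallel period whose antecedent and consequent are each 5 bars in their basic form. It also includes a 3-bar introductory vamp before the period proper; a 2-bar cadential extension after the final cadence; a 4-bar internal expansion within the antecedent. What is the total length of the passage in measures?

Basic parallel period: 5 + 5 = 10 bars.
10 (basic form) + 3 (introduction) + 2 (cadential extension) + 4 (internal expansion) = 19.

19 measures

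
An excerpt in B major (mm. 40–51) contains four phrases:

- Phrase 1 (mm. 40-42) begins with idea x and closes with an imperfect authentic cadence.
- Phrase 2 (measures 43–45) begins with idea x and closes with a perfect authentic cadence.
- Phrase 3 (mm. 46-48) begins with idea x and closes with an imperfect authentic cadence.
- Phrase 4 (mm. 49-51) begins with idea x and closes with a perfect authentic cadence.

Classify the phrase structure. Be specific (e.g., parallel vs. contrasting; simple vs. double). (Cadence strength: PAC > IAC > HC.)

The cadence pattern IAC–PAC–IAC–PAC is weak–strong twice, and phrases 3–4 restate phrases 1–2: a period heard twice, not a double period (which would end weakly at phrase 2).

repeated period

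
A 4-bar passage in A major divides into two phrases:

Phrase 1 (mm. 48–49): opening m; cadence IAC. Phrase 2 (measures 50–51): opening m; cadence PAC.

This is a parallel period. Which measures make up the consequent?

The phrase ending with the weaker cadence (imperfect authentic cadence) is the antecedent; the one ending more conclusively (perfect authentic cadence) is the consequent. The consequent is measures 50–51.

measures 50–51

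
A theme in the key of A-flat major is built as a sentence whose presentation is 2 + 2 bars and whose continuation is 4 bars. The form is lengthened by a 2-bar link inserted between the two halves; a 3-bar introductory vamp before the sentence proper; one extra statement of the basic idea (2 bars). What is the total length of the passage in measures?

Basic sentence: 2 + 2 + 4 = 8 bars.
8 (basic form) + 2 (link) + 3 (introduction) + 2 (extra statement) = 15.

15 measures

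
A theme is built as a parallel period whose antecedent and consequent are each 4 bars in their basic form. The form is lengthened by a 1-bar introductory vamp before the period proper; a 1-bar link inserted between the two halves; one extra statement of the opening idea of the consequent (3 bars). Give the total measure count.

13 measures

Basic parallel period: 4 + 4 = 8 bars.
8 (basic form) + 1 (introduction) + 1 (link) + 3 (extra statement) = 13.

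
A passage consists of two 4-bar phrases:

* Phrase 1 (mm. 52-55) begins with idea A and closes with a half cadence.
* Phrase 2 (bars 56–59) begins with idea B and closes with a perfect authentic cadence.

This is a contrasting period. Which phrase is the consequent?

phrase 2

The phrase ending with the weaker cadence (half cadence) is the antecedent; the one ending more conclusively (perfect authentic cadence) is the consequent. The consequent is phrase 2.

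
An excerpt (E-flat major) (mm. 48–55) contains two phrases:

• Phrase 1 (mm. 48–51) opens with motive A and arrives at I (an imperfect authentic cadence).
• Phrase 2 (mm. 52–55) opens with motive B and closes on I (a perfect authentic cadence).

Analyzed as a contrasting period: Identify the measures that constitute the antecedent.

The antecedent is the phrase ending with the weaker cadence (imperfect authentic cadence, phrase 1) and the consequent the one ending more conclusively (perfect authentic cadence, phrase 2); the antecedent is mm. 48–51.

measures 48–51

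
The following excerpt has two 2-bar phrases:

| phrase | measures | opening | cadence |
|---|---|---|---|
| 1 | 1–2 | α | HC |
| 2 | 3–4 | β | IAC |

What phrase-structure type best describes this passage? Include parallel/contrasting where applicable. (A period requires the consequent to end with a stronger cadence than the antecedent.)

contrasting period

Phrase 1 ends with a half cadence (weaker) and phrase 2 with an imperfect authentic cadence (stronger): antecedent + consequent = a period.
The two phrases open with different material (α / β), so the period is contrasting.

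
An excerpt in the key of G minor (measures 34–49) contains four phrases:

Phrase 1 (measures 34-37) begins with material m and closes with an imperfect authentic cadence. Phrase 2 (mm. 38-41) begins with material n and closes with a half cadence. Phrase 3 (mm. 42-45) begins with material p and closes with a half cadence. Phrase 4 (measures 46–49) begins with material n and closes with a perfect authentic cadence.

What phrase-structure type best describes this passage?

Four phrases in two halves: the first half (bars 34–41) ends with a half cadence, the second (mm. 42–49) with a perfect authentic cadence — a large antecedent–consequent pair, i.e. a double period.
Phrase 3 begins with different material from phrase 1, making it contrasting.

contrasting double period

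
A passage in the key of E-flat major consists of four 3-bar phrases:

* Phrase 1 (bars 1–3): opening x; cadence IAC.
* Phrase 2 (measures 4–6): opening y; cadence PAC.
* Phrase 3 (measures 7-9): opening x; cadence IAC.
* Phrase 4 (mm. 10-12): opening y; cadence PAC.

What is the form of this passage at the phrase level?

repeated period

The cadence pattern IAC–PAC–IAC–PAC is weak–strong twice, and phrases 3–4 restate phrases 1–2: a period heard twice, not a double period (which would end weakly at phrase 2).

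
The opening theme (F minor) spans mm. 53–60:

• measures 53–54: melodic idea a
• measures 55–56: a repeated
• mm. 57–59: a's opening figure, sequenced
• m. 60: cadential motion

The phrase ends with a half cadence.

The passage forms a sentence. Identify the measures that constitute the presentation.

measures 53–56

The presentation of a sentence is the basic idea (mm. 53-54) plus its repetition (measures 55–56); the presentation is therefore bars 53–56.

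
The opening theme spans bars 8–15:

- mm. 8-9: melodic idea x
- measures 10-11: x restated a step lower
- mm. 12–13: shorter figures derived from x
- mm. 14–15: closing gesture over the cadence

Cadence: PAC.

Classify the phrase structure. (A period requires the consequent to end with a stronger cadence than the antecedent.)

sentence

Basic idea (bars 8–9) + its repetition (bars 10–11) form the presentation; fragmentation and cadence (measures 12–15) form the continuation — the 8-bar whole is a sentence.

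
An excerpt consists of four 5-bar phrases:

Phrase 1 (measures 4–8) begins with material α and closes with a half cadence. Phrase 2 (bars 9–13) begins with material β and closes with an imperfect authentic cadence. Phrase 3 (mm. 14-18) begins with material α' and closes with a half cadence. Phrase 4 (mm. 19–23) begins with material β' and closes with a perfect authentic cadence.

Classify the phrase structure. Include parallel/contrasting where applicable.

parallel double period

Four phrases in two halves: the first half (bars 4-13) ends with an imperfect authentic cadence, the second (mm. 14-23) with a perfect authentic cadence — a large antecedent–consequent pair, i.e. a double period.
Phrase 3 begins with the same material as phrase 1, making it parallel.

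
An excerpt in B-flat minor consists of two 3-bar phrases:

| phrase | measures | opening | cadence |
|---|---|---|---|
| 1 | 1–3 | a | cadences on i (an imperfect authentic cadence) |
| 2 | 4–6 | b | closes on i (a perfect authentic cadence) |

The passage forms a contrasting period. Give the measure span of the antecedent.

measures 1–3

The antecedent is the phrase ending with the weaker cadence (imperfect authentic cadence, phrase 1) and the consequent the one ending more conclusively (perfect authentic cadence, phrase 2); the antecedent is bars 1-3.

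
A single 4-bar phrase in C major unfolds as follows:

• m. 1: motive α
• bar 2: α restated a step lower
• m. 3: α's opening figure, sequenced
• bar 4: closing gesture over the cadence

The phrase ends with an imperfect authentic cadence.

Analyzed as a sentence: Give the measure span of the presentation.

The presentation of a sentence is the basic idea (measure 1) plus its repetition (bar 2); the presentation is therefore measures 1-2.

measures 1–2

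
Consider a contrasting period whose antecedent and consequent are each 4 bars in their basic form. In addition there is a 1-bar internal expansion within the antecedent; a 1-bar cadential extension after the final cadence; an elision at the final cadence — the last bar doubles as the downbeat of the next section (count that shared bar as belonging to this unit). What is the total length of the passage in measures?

Basic contrasting period: 4 + 4 = 8 bars.
8 (basic form) + 1 (internal expansion) + 1 (cadential extension) = 10.
The elision shares a bar with the next section but does not change this unit's count.

10 measures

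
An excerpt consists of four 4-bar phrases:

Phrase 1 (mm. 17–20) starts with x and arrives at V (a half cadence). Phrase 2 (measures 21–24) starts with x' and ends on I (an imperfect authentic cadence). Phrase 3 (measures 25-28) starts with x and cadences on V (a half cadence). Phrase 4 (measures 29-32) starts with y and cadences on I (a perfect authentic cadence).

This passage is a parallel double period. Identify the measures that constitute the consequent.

measures 25–32

In a double period the four phrases pair into a large antecedent (phrases 1–2, ending imperfect authentic cadence) and a large consequent (phrases 3–4, ending perfect authentic cadence). The consequent spans mm. 25-32.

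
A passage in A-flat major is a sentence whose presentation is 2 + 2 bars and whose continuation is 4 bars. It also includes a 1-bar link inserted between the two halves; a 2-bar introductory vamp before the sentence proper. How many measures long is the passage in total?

Basic sentence: 2 + 2 + 4 = 8 bars.
8 (basic form) + 1 (link) + 2 (introduction) = 11.

11 measures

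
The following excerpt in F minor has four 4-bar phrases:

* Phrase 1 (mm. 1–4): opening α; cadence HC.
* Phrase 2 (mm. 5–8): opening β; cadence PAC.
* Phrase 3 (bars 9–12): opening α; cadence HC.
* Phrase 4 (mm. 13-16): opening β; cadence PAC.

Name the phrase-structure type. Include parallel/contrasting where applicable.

The cadence pattern HC–PAC–HC–PAC is weak–strong twice, and phrases 3–4 restate phrases 1–2: a period heard twice, not a double period (which would end weakly at phrase 2).

repeated period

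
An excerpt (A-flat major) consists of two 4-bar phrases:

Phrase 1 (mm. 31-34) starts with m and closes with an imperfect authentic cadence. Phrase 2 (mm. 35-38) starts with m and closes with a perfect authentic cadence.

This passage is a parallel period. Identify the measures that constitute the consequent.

The antecedent is the phrase ending with the weaker cadence (imperfect authentic cadence, phrase 1) and the consequent the one ending more conclusively (perfect authentic cadence, phrase 2); the consequent is mm. 35–38.

measures 35–38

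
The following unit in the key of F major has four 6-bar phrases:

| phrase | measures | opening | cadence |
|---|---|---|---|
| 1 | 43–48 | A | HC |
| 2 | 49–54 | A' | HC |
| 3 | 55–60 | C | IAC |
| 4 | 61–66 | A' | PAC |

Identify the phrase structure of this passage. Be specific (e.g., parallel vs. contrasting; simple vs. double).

contrasting double period

Four phrases in two halves: the first half (bars 43–54) ends with a half cadence, the second (measures 55–66) with a perfect authentic cadence — a large antecedent–consequent pair, i.e. a double period.
Phrase 3 begins with different material from phrase 1, making it contrasting.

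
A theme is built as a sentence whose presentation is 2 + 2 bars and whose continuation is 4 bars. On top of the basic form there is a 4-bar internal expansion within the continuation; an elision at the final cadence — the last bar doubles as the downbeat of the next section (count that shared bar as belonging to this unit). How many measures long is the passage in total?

Basic sentence: 2 + 2 + 4 = 8 bars.
8 (basic form) + 4 (internal expansion) = 12.
The elision shares a bar with the next section but does not change this unit's count.

12 measures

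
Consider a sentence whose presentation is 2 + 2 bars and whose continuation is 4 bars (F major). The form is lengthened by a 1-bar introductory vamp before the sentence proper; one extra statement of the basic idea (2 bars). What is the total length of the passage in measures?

11 measures

Basic sentence: 2 + 2 + 4 = 8 bars.
8 (basic form) + 1 (introduction) + 2 (extra statement) = 11.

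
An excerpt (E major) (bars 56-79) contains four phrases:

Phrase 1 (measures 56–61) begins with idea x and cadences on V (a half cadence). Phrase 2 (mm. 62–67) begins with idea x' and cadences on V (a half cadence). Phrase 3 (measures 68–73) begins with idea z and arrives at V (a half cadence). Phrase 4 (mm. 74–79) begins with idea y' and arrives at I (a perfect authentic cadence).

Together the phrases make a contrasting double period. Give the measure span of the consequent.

In a double period the first pair of phrases (ending half cadence) is the large antecedent and the second pair (ending perfect authentic cadence) is the large consequent; the consequent is measures 68–79.

measures 68–79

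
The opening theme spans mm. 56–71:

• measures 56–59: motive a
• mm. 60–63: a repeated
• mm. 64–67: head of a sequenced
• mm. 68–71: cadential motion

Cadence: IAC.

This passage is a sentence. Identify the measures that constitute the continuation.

measures 64–71

After the presentation (measures 56–63), the continuation covers the fragmentation through the cadence: bars 64-71.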